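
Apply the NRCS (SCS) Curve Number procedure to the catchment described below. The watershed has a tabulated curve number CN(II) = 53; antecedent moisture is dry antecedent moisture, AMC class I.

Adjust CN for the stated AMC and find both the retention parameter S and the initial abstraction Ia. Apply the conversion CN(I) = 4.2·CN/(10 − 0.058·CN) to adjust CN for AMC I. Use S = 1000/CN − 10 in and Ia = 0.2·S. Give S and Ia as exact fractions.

CN(I) from CN(II)=53: (4.2·53)/(10 − 0.058·53) = 111300/3463 ≈ 32.140
Max retention: S = 1000/(111300/3463) − 10 = 23500/1113 in (≈ 21.114 in)
Ia = 0.2·(23500/1113) = 4700/1113 in ≈ 4.223 in

S = 23500/1113 in ≈ 21.114 in; Ia = 4700/1113 in ≈ 4.223 in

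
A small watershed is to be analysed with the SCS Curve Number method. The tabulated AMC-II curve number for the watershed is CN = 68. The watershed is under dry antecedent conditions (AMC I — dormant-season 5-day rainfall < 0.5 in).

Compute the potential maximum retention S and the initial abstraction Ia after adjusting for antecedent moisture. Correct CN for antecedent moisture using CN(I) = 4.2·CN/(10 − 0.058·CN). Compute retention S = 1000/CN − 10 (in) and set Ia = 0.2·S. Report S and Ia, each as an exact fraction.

S = 4000/357 in ≈ 11.204 in; Ia = 800/357 in ≈ 2.241 in

Dry (AMC I): CN(I) = 4.2·68/(10 − 0.058·68) = (1428/5)/(757/125) = 35700/757 ≈ 47.160
Max retention: S = 1000/(35700/757) − 10 = 4000/357 in (≈ 11.204 in)
Initial abstraction Ia = S/5 = (4000/357)/5 = 800/357 ≈ 2.241 in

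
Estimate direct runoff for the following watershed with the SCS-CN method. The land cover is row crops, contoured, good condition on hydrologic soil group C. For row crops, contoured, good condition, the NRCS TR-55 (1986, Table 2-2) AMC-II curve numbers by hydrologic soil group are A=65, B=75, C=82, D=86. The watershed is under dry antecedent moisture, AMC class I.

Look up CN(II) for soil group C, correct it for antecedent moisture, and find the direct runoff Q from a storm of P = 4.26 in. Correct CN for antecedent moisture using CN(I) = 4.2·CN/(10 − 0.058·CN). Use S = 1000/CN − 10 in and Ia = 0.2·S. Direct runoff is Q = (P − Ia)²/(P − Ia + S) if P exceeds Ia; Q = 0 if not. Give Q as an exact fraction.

Q = 236452129/193136650 in ≈ 1.224 in

NRCS table: row crops, contoured, good condition, soil group C → CN(II) = 82
CN(I) from CN(II)=82: (4.2·82)/(10 − 0.058·82) = 28700/437 ≈ 65.675
Retention S: 1000/CN − 10 with CN=65.675 → S = 1500/287 ≈ 5.226 in
Ia = 0.2S: 0.2·5.226 = 1.045 in (exactly 300/287)
Excess rainfall: 4.260 − 1.045 = 3.215 in; P > Ia so Q > 0
Runoff Q = (P−Ia)²/(P−Ia+S) = (3.215)²/(3.215+5.226) = 236452129/193136650 ≈ 1.224 in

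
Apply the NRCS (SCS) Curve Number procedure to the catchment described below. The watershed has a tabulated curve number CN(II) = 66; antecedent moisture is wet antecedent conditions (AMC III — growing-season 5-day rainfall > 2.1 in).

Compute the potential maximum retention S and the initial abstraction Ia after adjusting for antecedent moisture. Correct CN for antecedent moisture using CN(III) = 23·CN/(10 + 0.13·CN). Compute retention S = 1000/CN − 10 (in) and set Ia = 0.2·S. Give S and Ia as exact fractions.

S = 1700/759 in ≈ 2.240 in; Ia = 340/759 in ≈ 0.448 in

CN(III) from CN(II)=66: (23·66)/(10 + 0.13·66) = 75900/929 ≈ 81.701
S = 1000/(75900/929) − 10 = 1700/759 in ≈ 2.240 in
Initial abstraction Ia = S/5 = (1700/759)/5 = 340/759 ≈ 0.448 in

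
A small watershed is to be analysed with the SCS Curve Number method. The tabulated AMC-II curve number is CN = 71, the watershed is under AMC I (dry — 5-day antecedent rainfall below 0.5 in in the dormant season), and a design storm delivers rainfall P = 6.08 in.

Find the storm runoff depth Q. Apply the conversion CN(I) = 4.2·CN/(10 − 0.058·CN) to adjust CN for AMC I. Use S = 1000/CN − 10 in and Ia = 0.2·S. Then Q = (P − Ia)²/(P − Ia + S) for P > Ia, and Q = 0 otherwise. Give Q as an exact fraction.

Q = 2969584178/2407182225 in ≈ 1.234 in

Adjust CN=71 to AMC I: 4.2·71/(10 − 0.058·71) → (1491/5) ÷ (2941/500) = 149100/2941 ≈ 50.697
Max retention: S = 1000/(149100/2941) − 10 = 14500/1491 in (≈ 9.725 in)
Ia = 0.2·(14500/1491) = 2900/1491 in ≈ 1.945 in
Excess rainfall: 6.080 − 1.945 = 4.135 in; P > Ia so Q > 0
Runoff Q = (P−Ia)²/(P−Ia+S) = (4.135)²/(4.135+9.725) = 2969584178/2407182225 ≈ 1.234 in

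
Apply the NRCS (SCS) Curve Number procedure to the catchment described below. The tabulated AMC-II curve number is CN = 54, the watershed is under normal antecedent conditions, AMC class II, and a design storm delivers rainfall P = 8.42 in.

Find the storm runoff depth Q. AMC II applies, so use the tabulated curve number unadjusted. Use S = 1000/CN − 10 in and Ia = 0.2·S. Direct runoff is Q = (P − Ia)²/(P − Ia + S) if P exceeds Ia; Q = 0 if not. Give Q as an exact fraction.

Average conditions: CN = 54 (no AMC adjustment).
S = 1000/54 − 10 = 230/27 in ≈ 8.519 in
Ia = 0.2S: 0.2·8.519 = 1.704 in (exactly 46/27)
Excess rainfall: 8.420 − 1.704 = 6.716 in; P > Ia so Q > 0
Q: (9067/1350)² ÷ (20567/1350) = 82210489/27765450 in (≈ 2.961 in)

Q = 82210489/27765450 in ≈ 2.961 in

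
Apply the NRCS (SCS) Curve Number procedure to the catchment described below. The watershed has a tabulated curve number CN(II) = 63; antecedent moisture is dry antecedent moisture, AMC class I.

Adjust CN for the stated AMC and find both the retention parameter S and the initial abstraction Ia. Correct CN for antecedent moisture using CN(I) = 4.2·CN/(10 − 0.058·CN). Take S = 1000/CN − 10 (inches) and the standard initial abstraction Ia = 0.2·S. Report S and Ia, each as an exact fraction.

S = 18500/1323 in ≈ 13.983 in; Ia = 3700/1323 in ≈ 2.797 in

Adjust CN=63 to AMC I: 4.2·63/(10 − 0.058·63) → (1323/5) ÷ (3173/500) = 132300/3173 ≈ 41.696
Retention S: 1000/CN − 10 with CN=41.696 → S = 18500/1323 ≈ 13.983 in
Ia = 0.2S: 0.2·13.983 = 2.797 in (exactly 3700/1323)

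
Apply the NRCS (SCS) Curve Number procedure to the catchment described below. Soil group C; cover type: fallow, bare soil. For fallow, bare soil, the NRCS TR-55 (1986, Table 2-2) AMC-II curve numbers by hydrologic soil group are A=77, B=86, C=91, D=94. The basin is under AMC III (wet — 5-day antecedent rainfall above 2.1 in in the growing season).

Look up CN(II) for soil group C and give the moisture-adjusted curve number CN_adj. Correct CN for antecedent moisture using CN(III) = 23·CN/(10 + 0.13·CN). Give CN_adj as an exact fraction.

CN_adj = 209300/2183 ≈ 95.877

NRCS table: fallow, bare soil, soil group C → CN(II) = 91
CN(III) from CN(II)=91: (23·91)/(10 + 0.13·91) = 209300/2183 ≈ 95.877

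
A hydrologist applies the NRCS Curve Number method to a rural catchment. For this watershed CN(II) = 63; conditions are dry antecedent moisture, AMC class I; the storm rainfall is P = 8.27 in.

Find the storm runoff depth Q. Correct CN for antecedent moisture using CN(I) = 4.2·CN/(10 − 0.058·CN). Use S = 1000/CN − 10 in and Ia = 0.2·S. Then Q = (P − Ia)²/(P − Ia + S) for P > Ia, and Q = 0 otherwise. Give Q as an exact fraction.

Q = 524351222641/340556208300 in ≈ 1.540 in

CN(I) from CN(II)=63: (4.2·63)/(10 − 0.058·63) = 132300/3173 ≈ 41.696
Max retention: S = 1000/(132300/3173) − 10 = 18500/1323 in (≈ 13.983 in)
Ia = 0.2S: 0.2·13.983 = 2.797 in (exactly 3700/1323)
Excess rainfall: 8.270 − 2.797 = 5.473 in; P > Ia so Q > 0
Runoff Q = (P−Ia)²/(P−Ia+S) = (5.473)²/(5.473+13.983) = 524351222641/340556208300 ≈ 1.540 in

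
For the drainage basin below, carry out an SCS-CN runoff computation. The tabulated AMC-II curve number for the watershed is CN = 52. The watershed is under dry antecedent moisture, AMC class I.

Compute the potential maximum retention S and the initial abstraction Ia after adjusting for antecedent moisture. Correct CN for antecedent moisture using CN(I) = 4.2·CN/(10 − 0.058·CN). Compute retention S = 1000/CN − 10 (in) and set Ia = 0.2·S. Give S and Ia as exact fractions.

S = 2000/91 in ≈ 21.978 in; Ia = 400/91 in ≈ 4.396 in

Adjust CN=52 to AMC I: 4.2·52/(10 − 0.058·52) → (1092/5) ÷ (873/125) = 9100/291 ≈ 31.271
Max retention: S = 1000/(9100/291) − 10 = 2000/91 in (≈ 21.978 in)
Ia = 0.2·(2000/91) = 400/91 in ≈ 4.396 in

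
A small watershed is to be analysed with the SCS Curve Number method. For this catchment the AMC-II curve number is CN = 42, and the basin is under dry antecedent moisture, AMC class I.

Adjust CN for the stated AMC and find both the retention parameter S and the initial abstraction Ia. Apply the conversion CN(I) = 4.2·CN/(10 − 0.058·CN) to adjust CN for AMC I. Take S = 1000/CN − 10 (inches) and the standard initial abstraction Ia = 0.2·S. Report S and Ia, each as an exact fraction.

Dry (AMC I): CN(I) = 4.2·42/(10 − 0.058·42) = (882/5)/(1891/250) = 44100/1891 ≈ 23.321
Max retention: S = 1000/(44100/1891) − 10 = 14500/441 in (≈ 32.880 in)
Ia = 0.2·(14500/441) = 2900/441 in ≈ 6.576 in

S = 14500/441 in ≈ 32.880 in; Ia = 2900/441 in ≈ 6.576 in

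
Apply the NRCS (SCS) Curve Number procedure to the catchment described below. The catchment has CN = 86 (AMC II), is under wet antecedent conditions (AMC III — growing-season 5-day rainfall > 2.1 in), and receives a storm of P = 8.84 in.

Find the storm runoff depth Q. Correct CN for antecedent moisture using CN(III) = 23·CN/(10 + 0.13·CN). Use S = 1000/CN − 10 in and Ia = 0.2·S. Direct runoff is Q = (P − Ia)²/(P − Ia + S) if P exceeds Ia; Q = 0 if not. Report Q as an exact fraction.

Wet (AMC III): CN(III) = 23·86/(10 + 0.13·86) = 1978/(1059/50) = 98900/1059 ≈ 93.390
Retention S: 1000/CN − 10 with CN=93.390 → S = 700/989 ≈ 0.708 in
Ia = 0.2S: 0.2·0.708 = 0.142 in (exactly 140/989)
Excess rainfall: 8.840 − 0.142 = 8.698 in; P > Ia so Q > 0
Runoff Q = (P−Ia)²/(P−Ia+S) = (8.698)²/(8.698+0.708) = 46254674761/5750268525 ≈ 8.044 in

Q = 46254674761/5750268525 in ≈ 8.044 in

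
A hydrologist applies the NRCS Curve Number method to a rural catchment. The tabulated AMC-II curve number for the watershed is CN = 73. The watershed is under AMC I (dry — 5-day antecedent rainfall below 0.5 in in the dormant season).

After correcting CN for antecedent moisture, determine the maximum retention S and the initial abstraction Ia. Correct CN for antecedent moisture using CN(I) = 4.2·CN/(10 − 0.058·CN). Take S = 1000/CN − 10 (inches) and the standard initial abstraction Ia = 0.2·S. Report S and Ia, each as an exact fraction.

S = 4500/511 in ≈ 8.806 in; Ia = 900/511 in ≈ 1.761 in

Dry (AMC I): CN(I) = 4.2·73/(10 − 0.058·73) = (1533/5)/(2883/500) = 51100/961 ≈ 53.174
S = 1000/(51100/961) − 10 = 4500/511 in ≈ 8.806 in
Ia = 0.2S: 0.2·8.806 = 1.761 in (exactly 900/511)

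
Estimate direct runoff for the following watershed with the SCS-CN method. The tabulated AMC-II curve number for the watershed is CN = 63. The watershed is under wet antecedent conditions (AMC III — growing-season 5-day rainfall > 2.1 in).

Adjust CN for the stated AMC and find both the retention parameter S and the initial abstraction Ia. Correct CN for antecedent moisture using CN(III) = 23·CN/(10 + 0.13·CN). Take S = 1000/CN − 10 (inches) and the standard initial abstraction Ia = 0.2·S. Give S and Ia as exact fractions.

Wet (AMC III): CN(III) = 23·63/(10 + 0.13·63) = 1449/(1819/100) = 144900/1819 ≈ 79.659
Retention S: 1000/CN − 10 with CN=79.659 → S = 3700/1449 ≈ 2.553 in
Initial abstraction Ia = S/5 = (3700/1449)/5 = 740/1449 ≈ 0.511 in

S = 3700/1449 in ≈ 2.553 in; Ia = 740/1449 in ≈ 0.511 in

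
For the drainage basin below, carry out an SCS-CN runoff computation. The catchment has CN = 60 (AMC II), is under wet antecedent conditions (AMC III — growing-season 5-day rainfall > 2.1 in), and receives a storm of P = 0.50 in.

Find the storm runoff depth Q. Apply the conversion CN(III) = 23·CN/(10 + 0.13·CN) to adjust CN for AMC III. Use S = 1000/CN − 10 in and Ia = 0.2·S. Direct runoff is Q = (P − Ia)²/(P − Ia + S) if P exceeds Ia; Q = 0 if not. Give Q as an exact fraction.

Adjust CN=60 to AMC III: 23·60/(10 + 0.13·60) → 1380 ÷ (89/5) = 6900/89 ≈ 77.528
Max retention: S = 1000/(6900/89) − 10 = 200/69 in (≈ 2.899 in)
Initial abstraction Ia = S/5 = (200/69)/5 = 40/69 ≈ 0.580 in
P = 0.500 ≤ Ia = 0.580 in: entire storm abstracted, Q = 0.

Q = 0 in ≈ 0.000 in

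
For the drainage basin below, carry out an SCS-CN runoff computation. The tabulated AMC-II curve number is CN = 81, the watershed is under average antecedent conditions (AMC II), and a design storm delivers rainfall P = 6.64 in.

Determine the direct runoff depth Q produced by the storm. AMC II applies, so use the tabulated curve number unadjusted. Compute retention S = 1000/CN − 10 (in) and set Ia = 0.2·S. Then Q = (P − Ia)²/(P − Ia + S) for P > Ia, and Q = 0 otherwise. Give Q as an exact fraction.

Q = 78075008/17461575 in ≈ 4.471 in

CN(II) = 81; AMC II needs no correction.
Retention S: 1000/CN − 10 with CN=81.000 → S = 190/81 ≈ 2.346 in
Initial abstraction Ia = S/5 = (190/81)/5 = 38/81 ≈ 0.469 in
Since P=6.640 > Ia=0.469: effective rainfall P−Ia = 12496/2025 in
Q = (12496/2025)²/((12496/2025) + 190/81) = (156150016/4100625)/(17246/2025) = 78075008/17461575 in ≈ 4.471 in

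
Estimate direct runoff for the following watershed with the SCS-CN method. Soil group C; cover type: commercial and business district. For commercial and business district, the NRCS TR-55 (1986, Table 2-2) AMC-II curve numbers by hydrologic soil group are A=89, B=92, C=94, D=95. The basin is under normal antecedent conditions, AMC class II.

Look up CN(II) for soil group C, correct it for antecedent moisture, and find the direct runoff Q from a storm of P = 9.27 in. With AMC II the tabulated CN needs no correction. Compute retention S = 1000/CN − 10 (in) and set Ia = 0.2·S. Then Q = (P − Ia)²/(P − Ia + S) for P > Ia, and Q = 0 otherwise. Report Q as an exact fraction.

Q = 615444987/72018100 in ≈ 8.546 in

NRCS table: commercial and business district, soil group C → CN(II) = 94
Average conditions: CN = 94 (no AMC adjustment).
Max retention: S = 1000/94 − 10 = 30/47 in (≈ 0.638 in)
Ia = 0.2S: 0.2·0.638 = 0.128 in (exactly 6/47)
P − Ia = 9.270 − 0.128 = 42969/4700 ≈ 9.142 in (> 0, runoff occurs)
Q = (42969/4700)²/((42969/4700) + 30/47) = (1846334961/22090000)/(45969/4700) = 615444987/72018100 in ≈ 8.546 in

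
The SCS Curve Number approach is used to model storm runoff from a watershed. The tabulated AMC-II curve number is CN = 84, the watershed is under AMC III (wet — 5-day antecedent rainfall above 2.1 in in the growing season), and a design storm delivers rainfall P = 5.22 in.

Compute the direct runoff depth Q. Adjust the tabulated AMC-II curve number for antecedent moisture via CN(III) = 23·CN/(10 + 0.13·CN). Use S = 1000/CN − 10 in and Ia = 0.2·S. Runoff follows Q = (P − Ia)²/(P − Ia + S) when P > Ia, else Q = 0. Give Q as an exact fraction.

Q = 14899375969/3430821450 in ≈ 4.343 in

Adjust CN=84 to AMC III: 23·84/(10 + 0.13·84) → 1932 ÷ (523/25) = 48300/523 ≈ 92.352
S = 1000/(48300/523) − 10 = 400/483 in ≈ 0.828 in
Ia = 0.2·(400/483) = 80/483 in ≈ 0.166 in
P − Ia = 5.220 − 0.166 = 122063/24150 ≈ 5.054 in (> 0, runoff occurs)
Q = (122063/24150)²/((122063/24150) + 400/483) = (14899375969/583222500)/(142063/24150) = 14899375969/3430821450 in ≈ 4.343 in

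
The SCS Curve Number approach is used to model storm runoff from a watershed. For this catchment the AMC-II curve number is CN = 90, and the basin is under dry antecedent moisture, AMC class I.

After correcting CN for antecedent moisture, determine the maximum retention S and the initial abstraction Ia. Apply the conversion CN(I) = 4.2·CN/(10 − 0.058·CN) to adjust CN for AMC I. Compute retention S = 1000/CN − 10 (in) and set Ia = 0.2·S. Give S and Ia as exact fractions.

S = 500/189 in ≈ 2.646 in; Ia = 100/189 in ≈ 0.529 in

Dry (AMC I): CN(I) = 4.2·90/(10 − 0.058·90) = 378/(239/50) = 18900/239 ≈ 79.079
Max retention: S = 1000/(18900/239) − 10 = 500/189 in (≈ 2.646 in)
Ia = 0.2·(500/189) = 100/189 in ≈ 0.529 in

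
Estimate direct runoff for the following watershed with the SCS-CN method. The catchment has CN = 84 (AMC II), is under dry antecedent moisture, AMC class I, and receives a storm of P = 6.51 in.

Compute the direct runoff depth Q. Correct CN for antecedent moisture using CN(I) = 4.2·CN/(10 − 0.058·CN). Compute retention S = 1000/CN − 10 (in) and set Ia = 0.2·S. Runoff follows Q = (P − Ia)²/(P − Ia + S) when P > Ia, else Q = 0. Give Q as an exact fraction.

Q = 61053962281/19716713100 in ≈ 3.097 in

Adjust CN=84 to AMC I: 4.2·84/(10 − 0.058·84) → (1764/5) ÷ (641/125) = 44100/641 ≈ 68.799
Retention S: 1000/CN − 10 with CN=68.799 → S = 2000/441 ≈ 4.535 in
Ia = 0.2·(2000/441) = 400/441 in ≈ 0.907 in
Since P=6.510 > Ia=0.907: effective rainfall P−Ia = 247091/44100 in
Q = (247091/44100)²/((247091/44100) + 2000/441) = (61053962281/1944810000)/(447091/44100) = 61053962281/19716713100 in ≈ 3.097 in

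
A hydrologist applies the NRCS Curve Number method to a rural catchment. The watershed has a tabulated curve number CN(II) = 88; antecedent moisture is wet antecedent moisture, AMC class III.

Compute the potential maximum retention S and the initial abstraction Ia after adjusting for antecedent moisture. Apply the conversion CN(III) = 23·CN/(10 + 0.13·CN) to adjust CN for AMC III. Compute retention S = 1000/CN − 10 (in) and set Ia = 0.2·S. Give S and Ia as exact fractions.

S = 150/253 in ≈ 0.593 in; Ia = 30/253 in ≈ 0.119 in

Adjust CN=88 to AMC III: 23·88/(10 + 0.13·88) → 2024 ÷ (536/25) = 6325/67 ≈ 94.403
Max retention: S = 1000/(6325/67) − 10 = 150/253 in (≈ 0.593 in)
Initial abstraction Ia = S/5 = (150/253)/5 = 30/253 ≈ 0.119 in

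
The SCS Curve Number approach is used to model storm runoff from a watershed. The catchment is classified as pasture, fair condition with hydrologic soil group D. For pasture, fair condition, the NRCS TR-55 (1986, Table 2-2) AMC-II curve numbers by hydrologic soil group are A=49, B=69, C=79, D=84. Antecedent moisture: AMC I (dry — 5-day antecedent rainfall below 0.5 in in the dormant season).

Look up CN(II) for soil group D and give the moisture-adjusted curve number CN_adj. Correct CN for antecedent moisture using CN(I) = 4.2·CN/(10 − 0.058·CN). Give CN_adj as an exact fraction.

CN_adj = 44100/641 ≈ 68.799

NRCS table: pasture, fair condition, soil group D → CN(II) = 84
Dry (AMC I): CN(I) = 4.2·84/(10 − 0.058·84) = (1764/5)/(641/125) = 44100/641 ≈ 68.799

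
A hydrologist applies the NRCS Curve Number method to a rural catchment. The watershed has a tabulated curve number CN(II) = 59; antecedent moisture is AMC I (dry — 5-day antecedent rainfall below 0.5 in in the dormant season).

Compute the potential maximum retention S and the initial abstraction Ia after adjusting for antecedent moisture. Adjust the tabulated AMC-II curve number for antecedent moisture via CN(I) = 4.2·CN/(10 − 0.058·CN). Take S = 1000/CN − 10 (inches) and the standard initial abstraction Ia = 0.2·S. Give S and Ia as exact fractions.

S = 20500/1239 in ≈ 16.546 in; Ia = 4100/1239 in ≈ 3.309 in

Adjust CN=59 to AMC I: 4.2·59/(10 − 0.058·59) → (1239/5) ÷ (3289/500) = 123900/3289 ≈ 37.671
Retention S: 1000/CN − 10 with CN=37.671 → S = 20500/1239 ≈ 16.546 in
Ia = 0.2S: 0.2·16.546 = 3.309 in (exactly 4100/1239)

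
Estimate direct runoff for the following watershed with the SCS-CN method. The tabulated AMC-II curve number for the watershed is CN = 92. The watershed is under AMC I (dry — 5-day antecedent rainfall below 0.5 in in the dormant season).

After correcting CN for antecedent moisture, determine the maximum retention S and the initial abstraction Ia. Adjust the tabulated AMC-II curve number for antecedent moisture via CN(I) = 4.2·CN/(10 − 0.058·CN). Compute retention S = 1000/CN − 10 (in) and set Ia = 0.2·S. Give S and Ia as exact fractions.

S = 1000/483 in ≈ 2.070 in; Ia = 200/483 in ≈ 0.414 in

Dry (AMC I): CN(I) = 4.2·92/(10 − 0.058·92) = (1932/5)/(583/125) = 48300/583 ≈ 82.847
Retention S: 1000/CN − 10 with CN=82.847 → S = 1000/483 ≈ 2.070 in
Ia = 0.2·(1000/483) = 200/483 in ≈ 0.414 in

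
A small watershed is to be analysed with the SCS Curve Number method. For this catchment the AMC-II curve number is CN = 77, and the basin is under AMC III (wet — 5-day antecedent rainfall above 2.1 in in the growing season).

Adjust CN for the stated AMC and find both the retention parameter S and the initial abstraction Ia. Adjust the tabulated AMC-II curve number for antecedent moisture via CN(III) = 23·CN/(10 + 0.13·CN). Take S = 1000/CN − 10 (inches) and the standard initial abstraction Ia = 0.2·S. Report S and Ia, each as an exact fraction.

S = 100/77 in ≈ 1.299 in; Ia = 20/77 in ≈ 0.260 in

CN(III) from CN(II)=77: (23·77)/(10 + 0.13·77) = 7700/87 ≈ 88.506
Max retention: S = 1000/(7700/87) − 10 = 100/77 in (≈ 1.299 in)
Ia = 0.2S: 0.2·1.299 = 0.260 in (exactly 20/77)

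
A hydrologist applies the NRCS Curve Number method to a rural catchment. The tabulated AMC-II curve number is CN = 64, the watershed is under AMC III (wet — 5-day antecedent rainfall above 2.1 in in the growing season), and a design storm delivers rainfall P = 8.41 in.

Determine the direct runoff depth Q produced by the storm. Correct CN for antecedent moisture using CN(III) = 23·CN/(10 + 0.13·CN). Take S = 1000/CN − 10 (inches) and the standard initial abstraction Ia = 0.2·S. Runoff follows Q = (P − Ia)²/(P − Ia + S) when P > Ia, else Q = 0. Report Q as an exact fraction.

Q = 82973881/13709725 in ≈ 6.052 in

Wet (AMC III): CN(III) = 23·64/(10 + 0.13·64) = 1472/(458/25) = 18400/229 ≈ 80.349
Max retention: S = 1000/(18400/229) − 10 = 225/92 in (≈ 2.446 in)
Ia = 0.2S: 0.2·2.446 = 0.489 in (exactly 45/92)
Since P=8.410 > Ia=0.489: effective rainfall P−Ia = 9109/1150 in
Q = (9109/1150)²/((9109/1150) + 225/92) = (82973881/1322500)/(23843/2300) = 82973881/13709725 in ≈ 6.052 in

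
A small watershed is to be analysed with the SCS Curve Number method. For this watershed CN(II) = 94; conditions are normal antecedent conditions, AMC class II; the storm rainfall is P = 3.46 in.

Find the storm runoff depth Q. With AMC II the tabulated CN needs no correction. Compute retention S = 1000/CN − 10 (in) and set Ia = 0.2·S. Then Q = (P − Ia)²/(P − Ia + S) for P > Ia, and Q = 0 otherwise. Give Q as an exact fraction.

Q = 61324561/21927850 in ≈ 2.797 in

Average conditions: CN = 94 (no AMC adjustment).
Retention S: 1000/CN − 10 with CN=94.000 → S = 30/47 ≈ 0.638 in
Ia = 0.2S: 0.2·0.638 = 0.128 in (exactly 6/47)
P − Ia = 3.460 − 0.128 = 7831/2350 ≈ 3.332 in (> 0, runoff occurs)
Q = (7831/2350)²/((7831/2350) + 30/47) = (61324561/5522500)/(9331/2350) = 61324561/21927850 in ≈ 2.797 in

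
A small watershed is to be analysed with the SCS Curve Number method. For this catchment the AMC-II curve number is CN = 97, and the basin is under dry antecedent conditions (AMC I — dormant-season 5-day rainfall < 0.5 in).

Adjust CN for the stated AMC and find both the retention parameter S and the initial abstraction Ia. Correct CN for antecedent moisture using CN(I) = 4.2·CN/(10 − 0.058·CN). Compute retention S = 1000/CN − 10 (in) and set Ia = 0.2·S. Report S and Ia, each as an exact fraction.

Adjust CN=97 to AMC I: 4.2·97/(10 − 0.058·97) → (2037/5) ÷ (2187/500) = 67900/729 ≈ 93.141
S = 1000/(67900/729) − 10 = 500/679 in ≈ 0.736 in
Ia = 0.2·(500/679) = 100/679 in ≈ 0.147 in

S = 500/679 in ≈ 0.736 in; Ia = 100/679 in ≈ 0.147 in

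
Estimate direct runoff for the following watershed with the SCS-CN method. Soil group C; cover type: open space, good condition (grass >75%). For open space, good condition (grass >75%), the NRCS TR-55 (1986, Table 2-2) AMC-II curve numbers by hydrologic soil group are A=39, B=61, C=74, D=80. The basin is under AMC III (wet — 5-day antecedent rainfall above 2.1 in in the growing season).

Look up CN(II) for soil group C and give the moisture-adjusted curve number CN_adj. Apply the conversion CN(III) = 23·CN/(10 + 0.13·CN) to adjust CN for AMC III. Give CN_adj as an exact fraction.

NRCS table: open space, good condition (grass >75%), soil group C → CN(II) = 74
Wet (AMC III): CN(III) = 23·74/(10 + 0.13·74) = 1702/(981/50) = 85100/981 ≈ 86.748

CN_adj = 85100/981 ≈ 86.748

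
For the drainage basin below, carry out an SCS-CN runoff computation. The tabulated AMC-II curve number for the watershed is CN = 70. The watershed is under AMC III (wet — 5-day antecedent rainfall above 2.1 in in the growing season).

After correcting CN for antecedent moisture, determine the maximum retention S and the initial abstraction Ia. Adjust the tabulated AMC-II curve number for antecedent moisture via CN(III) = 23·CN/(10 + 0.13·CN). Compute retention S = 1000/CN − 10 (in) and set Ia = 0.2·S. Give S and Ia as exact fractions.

CN(III) from CN(II)=70: (23·70)/(10 + 0.13·70) = 16100/191 ≈ 84.293
Max retention: S = 1000/(16100/191) − 10 = 300/161 in (≈ 1.863 in)
Initial abstraction Ia = S/5 = (300/161)/5 = 60/161 ≈ 0.373 in

S = 300/161 in ≈ 1.863 in; Ia = 60/161 in ≈ 0.373 in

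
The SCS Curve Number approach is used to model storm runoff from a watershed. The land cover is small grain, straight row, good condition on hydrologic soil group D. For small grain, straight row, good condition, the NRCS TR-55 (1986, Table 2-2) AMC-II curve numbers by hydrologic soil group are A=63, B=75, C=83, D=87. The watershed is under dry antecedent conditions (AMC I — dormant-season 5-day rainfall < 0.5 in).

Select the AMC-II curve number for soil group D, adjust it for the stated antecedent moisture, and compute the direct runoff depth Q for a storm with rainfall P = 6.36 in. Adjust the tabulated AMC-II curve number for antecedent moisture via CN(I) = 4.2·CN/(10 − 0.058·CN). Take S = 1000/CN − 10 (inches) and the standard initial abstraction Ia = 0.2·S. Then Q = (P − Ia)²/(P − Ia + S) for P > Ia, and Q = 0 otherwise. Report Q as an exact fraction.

NRCS table: small grain, straight row, good condition, soil group D → CN(II) = 87
Dry (AMC I): CN(I) = 4.2·87/(10 − 0.058·87) = (1827/5)/(2477/500) = 182700/2477 ≈ 73.759
Retention S: 1000/CN − 10 with CN=73.759 → S = 6500/1827 ≈ 3.558 in
Ia = 0.2·(6500/1827) = 1300/1827 in ≈ 0.712 in
Excess rainfall: 6.360 − 0.712 = 5.648 in; P > Ia so Q > 0
Runoff Q = (P−Ia)²/(P−Ia+S) = (5.648)²/(5.648+3.558) = 66560388049/19206017775 ≈ 3.466 in

Q = 66560388049/19206017775 in ≈ 3.466 in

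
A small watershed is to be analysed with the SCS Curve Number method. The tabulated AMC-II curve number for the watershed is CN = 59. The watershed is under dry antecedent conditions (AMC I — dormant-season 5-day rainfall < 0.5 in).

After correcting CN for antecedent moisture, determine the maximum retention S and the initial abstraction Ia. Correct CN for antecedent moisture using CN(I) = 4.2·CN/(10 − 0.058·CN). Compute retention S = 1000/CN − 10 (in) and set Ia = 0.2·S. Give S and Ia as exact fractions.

S = 20500/1239 in ≈ 16.546 in; Ia = 4100/1239 in ≈ 3.309 in

CN(I) from CN(II)=59: (4.2·59)/(10 − 0.058·59) = 123900/3289 ≈ 37.671
S = 1000/(123900/3289) − 10 = 20500/1239 in ≈ 16.546 in
Initial abstraction Ia = S/5 = (20500/1239)/5 = 4100/1239 ≈ 3.309 in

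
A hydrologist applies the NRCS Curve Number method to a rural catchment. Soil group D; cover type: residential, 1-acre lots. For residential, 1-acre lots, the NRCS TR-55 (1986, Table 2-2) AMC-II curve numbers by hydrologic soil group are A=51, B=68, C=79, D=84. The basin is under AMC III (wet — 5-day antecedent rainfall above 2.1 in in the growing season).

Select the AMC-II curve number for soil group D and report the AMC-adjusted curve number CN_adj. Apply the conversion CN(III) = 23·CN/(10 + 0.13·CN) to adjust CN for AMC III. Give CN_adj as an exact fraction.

NRCS table: residential, 1-acre lots, soil group D → CN(II) = 84
Wet (AMC III): CN(III) = 23·84/(10 + 0.13·84) = 1932/(523/25) = 48300/523 ≈ 92.352

CN_adj = 48300/523 ≈ 92.352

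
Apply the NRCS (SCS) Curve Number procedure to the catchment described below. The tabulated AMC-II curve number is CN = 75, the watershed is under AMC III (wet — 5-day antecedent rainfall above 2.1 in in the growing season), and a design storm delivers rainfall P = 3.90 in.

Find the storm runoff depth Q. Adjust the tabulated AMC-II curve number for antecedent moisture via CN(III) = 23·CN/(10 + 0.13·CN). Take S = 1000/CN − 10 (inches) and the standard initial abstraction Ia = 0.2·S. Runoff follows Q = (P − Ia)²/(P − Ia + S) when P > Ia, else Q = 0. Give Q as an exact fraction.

Adjust CN=75 to AMC III: 23·75/(10 + 0.13·75) → 1725 ÷ (79/4) = 6900/79 ≈ 87.342
S = 1000/(6900/79) − 10 = 100/69 in ≈ 1.449 in
Initial abstraction Ia = S/5 = (100/69)/5 = 20/69 ≈ 0.290 in
Since P=3.900 > Ia=0.290: effective rainfall P−Ia = 2491/690 in
Runoff Q = (P−Ia)²/(P−Ia+S) = (3.610)²/(3.610+1.449) = 6205081/2408790 ≈ 2.576 in

Q = 6205081/2408790 in ≈ 2.576 in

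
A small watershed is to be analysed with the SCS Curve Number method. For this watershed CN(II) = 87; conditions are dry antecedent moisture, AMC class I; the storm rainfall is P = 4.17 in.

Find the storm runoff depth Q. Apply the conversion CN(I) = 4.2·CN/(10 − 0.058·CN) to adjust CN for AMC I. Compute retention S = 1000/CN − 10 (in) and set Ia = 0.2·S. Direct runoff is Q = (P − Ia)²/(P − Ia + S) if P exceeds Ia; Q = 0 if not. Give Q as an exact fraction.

CN(I) from CN(II)=87: (4.2·87)/(10 − 0.058·87) = 182700/2477 ≈ 73.759
Max retention: S = 1000/(182700/2477) − 10 = 6500/1827 in (≈ 3.558 in)
Ia = 0.2S: 0.2·3.558 = 0.712 in (exactly 1300/1827)
Since P=4.170 > Ia=0.712: effective rainfall P−Ia = 631859/182700 in
Q = (631859/182700)²/((631859/182700) + 6500/1827) = (399245795881/33379290000)/(1281859/182700) = 399245795881/234195639300 in ≈ 1.705 in

Q = 399245795881/234195639300 in ≈ 1.705 in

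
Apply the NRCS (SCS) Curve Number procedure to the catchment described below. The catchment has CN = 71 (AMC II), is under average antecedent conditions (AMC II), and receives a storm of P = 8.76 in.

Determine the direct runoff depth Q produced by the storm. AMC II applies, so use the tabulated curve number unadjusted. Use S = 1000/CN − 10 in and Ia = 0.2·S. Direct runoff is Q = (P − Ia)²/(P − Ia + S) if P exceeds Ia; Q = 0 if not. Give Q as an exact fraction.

AMC II — tabulated CN = 71 applies directly.
S = 1000/71 − 10 = 290/71 in ≈ 4.085 in
Ia = 0.2S: 0.2·4.085 = 0.817 in (exactly 58/71)
Since P=8.760 > Ia=0.817: effective rainfall P−Ia = 14099/1775 in
Q = (14099/1775)²/((14099/1775) + 290/71) = (198781801/3150625)/(21349/1775) = 198781801/37894475 in ≈ 5.246 in

Q = 198781801/37894475 in ≈ 5.246 in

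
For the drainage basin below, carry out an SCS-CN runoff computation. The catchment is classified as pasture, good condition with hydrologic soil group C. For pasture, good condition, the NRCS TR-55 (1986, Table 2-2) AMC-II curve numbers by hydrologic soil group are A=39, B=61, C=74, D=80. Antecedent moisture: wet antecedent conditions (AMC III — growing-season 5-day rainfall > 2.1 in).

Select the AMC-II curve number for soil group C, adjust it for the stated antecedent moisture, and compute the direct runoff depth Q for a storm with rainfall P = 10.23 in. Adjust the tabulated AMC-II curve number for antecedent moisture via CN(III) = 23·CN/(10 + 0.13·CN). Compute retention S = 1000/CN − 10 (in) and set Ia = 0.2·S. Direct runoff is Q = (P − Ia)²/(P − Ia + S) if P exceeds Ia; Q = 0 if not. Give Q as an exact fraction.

Q = 713303552329/82936162300 in ≈ 8.601 in

NRCS table: pasture, good condition, soil group C → CN(II) = 74
Adjust CN=74 to AMC III: 23·74/(10 + 0.13·74) → 1702 ÷ (981/50) = 85100/981 ≈ 86.748
Max retention: S = 1000/(85100/981) − 10 = 1300/851 in (≈ 1.528 in)
Ia = 0.2S: 0.2·1.528 = 0.306 in (exactly 260/851)
Since P=10.230 > Ia=0.306: effective rainfall P−Ia = 844573/85100 in
Q: (844573/85100)² ÷ (974573/85100) = 713303552329/82936162300 in (≈ 8.601 in)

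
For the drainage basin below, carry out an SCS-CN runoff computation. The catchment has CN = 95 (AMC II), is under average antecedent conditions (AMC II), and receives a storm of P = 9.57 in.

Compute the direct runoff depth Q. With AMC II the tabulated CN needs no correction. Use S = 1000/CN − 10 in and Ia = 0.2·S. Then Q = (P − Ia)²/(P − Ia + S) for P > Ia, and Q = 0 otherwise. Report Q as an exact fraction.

Q = 323388289/36067700 in ≈ 8.966 in

AMC II — tabulated CN = 95 applies directly.
Max retention: S = 1000/95 − 10 = 10/19 in (≈ 0.526 in)
Initial abstraction Ia = S/5 = (10/19)/5 = 2/19 ≈ 0.105 in
P − Ia = 9.570 − 0.105 = 17983/1900 ≈ 9.465 in (> 0, runoff occurs)
Runoff Q = (P−Ia)²/(P−Ia+S) = (9.465)²/(9.465+0.526) = 323388289/36067700 ≈ 8.966 in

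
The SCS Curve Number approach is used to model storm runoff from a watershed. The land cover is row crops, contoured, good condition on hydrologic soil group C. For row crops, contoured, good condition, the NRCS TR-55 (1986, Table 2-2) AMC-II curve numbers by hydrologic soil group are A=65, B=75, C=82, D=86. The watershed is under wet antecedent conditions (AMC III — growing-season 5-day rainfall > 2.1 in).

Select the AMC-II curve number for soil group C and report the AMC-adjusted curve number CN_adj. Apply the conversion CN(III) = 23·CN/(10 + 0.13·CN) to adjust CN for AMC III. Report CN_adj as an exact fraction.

NRCS table: row crops, contoured, good condition, soil group C → CN(II) = 82
Wet (AMC III): CN(III) = 23·82/(10 + 0.13·82) = 1886/(1033/50) = 94300/1033 ≈ 91.288

CN_adj = 94300/1033 ≈ 91.288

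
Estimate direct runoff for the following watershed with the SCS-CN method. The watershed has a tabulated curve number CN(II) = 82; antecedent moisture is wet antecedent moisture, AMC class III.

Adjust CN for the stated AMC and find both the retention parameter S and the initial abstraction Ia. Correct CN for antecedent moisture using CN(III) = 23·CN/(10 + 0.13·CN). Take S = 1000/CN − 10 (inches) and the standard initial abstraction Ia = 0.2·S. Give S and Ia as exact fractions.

Adjust CN=82 to AMC III: 23·82/(10 + 0.13·82) → 1886 ÷ (1033/50) = 94300/1033 ≈ 91.288
Max retention: S = 1000/(94300/1033) − 10 = 900/943 in (≈ 0.954 in)
Ia = 0.2S: 0.2·0.954 = 0.191 in (exactly 180/943)

S = 900/943 in ≈ 0.954 in; Ia = 180/943 in ≈ 0.191 in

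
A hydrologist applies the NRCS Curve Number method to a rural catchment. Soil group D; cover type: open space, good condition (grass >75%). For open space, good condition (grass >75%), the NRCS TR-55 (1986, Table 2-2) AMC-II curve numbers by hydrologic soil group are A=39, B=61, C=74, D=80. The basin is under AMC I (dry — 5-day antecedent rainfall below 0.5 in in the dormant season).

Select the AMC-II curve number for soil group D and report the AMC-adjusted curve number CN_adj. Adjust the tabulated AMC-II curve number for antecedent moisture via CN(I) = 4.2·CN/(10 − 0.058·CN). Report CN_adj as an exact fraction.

CN_adj = 4200/67 ≈ 62.687

NRCS table: open space, good condition (grass >75%), soil group D → CN(II) = 80
Dry (AMC I): CN(I) = 4.2·80/(10 − 0.058·80) = 336/(134/25) = 4200/67 ≈ 62.687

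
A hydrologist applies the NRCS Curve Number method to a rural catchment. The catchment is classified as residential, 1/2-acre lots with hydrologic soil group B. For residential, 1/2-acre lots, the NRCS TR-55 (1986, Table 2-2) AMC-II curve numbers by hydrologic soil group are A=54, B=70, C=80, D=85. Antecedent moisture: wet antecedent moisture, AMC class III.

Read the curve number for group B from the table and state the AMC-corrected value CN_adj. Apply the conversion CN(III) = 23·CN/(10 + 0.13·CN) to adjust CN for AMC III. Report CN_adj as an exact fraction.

CN_adj = 16100/191 ≈ 84.293

NRCS table: residential, 1/2-acre lots, soil group B → CN(II) = 70
Wet (AMC III): CN(III) = 23·70/(10 + 0.13·70) = 1610/(191/10) = 16100/191 ≈ 84.293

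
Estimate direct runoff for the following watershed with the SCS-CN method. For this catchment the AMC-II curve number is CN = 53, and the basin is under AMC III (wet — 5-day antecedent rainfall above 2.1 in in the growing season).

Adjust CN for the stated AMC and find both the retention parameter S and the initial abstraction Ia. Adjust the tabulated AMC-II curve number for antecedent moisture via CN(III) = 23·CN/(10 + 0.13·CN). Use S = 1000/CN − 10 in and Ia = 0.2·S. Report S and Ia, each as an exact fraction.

S = 4700/1219 in ≈ 3.856 in; Ia = 940/1219 in ≈ 0.771 in

Wet (AMC III): CN(III) = 23·53/(10 + 0.13·53) = 1219/(1689/100) = 121900/1689 ≈ 72.173
Retention S: 1000/CN − 10 with CN=72.173 → S = 4700/1219 ≈ 3.856 in
Ia = 0.2S: 0.2·3.856 = 0.771 in (exactly 940/1219)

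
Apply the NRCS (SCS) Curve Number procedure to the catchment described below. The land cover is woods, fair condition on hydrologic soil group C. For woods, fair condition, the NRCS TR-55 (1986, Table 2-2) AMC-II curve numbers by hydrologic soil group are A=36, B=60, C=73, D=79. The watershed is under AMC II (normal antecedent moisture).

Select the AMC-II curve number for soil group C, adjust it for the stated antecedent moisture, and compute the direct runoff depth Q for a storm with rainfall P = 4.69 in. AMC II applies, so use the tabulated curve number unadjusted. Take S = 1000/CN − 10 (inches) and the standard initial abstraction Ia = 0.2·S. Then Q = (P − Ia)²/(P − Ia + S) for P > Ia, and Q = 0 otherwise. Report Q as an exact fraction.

NRCS table: woods, fair condition, soil group C → CN(II) = 73
Average conditions: CN = 73 (no AMC adjustment).
Max retention: S = 1000/73 − 10 = 270/73 in (≈ 3.699 in)
Initial abstraction Ia = S/5 = (270/73)/5 = 54/73 ≈ 0.740 in
Since P=4.690 > Ia=0.740: effective rainfall P−Ia = 28837/7300 in
Q = (28837/7300)²/((28837/7300) + 270/73) = (831572569/53290000)/(55837/7300) = 831572569/407610100 in ≈ 2.040 in

Q = 831572569/407610100 in ≈ 2.040 in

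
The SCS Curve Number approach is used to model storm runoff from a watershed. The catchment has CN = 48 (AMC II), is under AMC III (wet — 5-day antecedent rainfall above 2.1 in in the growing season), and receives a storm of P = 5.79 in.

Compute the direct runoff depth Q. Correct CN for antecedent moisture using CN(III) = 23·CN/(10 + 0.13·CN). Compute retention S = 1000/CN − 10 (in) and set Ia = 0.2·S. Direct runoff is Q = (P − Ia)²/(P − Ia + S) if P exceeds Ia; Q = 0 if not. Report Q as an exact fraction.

Wet (AMC III): CN(III) = 23·48/(10 + 0.13·48) = 1104/(406/25) = 13800/203 ≈ 67.980
S = 1000/(13800/203) − 10 = 325/69 in ≈ 4.710 in
Initial abstraction Ia = S/5 = (325/69)/5 = 65/69 ≈ 0.942 in
P − Ia = 5.790 − 0.942 = 33451/6900 ≈ 4.848 in (> 0, runoff occurs)
Runoff Q = (P−Ia)²/(P−Ia+S) = (4.848)²/(4.848+4.710) = 1118969401/455061900 ≈ 2.459 in

Q = 1118969401/455061900 in ≈ 2.459 in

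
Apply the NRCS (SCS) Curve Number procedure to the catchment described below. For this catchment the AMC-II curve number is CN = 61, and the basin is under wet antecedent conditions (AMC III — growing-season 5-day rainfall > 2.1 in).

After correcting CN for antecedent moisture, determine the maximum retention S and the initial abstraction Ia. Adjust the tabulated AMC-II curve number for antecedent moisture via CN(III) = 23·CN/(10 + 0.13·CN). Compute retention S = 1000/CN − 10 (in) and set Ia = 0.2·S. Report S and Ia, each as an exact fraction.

CN(III) from CN(II)=61: (23·61)/(10 + 0.13·61) = 140300/1793 ≈ 78.249
S = 1000/(140300/1793) − 10 = 3900/1403 in ≈ 2.780 in
Ia = 0.2S: 0.2·2.780 = 0.556 in (exactly 780/1403)

S = 3900/1403 in ≈ 2.780 in; Ia = 780/1403 in ≈ 0.556 in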